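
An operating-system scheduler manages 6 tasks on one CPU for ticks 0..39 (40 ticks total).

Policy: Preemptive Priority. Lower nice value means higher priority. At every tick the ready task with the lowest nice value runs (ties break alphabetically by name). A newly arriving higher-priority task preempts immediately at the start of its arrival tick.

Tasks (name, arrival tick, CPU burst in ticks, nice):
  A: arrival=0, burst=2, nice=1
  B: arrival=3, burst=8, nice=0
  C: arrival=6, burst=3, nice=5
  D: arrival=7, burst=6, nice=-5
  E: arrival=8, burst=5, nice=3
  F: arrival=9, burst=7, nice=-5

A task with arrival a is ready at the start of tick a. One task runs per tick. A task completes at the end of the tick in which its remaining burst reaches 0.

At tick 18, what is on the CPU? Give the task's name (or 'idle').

t=0: ready={A} → run A
t=1: ready={A} → run A
t=2: (idle)
t=3: ready={B} → run B
t=4: ready={B} → run B
t=5: ready={B} → run B
t=6: ready={B,C} → run B
t=7: ready={B,C,D} → run D
t=8: ready={B,C,D,E} → run D
t=9: ready={B,C,D,E,F} → run D
t=10: ready={B,C,D,E,F} → run D
t=11: ready={B,C,D,E,F} → run D
t=12: ready={B,C,D,E,F} → run D
t=13: ready={B,C,E,F} → run F
t=14: ready={B,C,E,F} → run F
t=15: ready={B,C,E,F} → run F
t=16: ready={B,C,E,F} → run F
t=17: ready={B,C,E,F} → run F
t=18: ready={B,C,E,F} → run F
t=19: ready={B,C,E,F} → run F
t=20: ready={B,C,E} → run B
t=21: ready={B,C,E} → run B
t=22: ready={B,C,E} → run B
t=23: ready={B,C,E} → run B
t=24: ready={C,E} → run E
t=25: ready={C,E} → run E
t=26: ready={C,E} → run E
t=27: ready={C,E} → run E
t=28: ready={C,E} → run E
t=29: ready={C} → run C
t=30: ready={C} → run C
t=31: ready={C} → run C
t=32: (idle)
t=33: (idle)
t=34: (idle)
t=35: (idle)
t=36: (idle)
t=37: (idle)
t=38: (idle)
t=39: (idle)

running at tick 18 = F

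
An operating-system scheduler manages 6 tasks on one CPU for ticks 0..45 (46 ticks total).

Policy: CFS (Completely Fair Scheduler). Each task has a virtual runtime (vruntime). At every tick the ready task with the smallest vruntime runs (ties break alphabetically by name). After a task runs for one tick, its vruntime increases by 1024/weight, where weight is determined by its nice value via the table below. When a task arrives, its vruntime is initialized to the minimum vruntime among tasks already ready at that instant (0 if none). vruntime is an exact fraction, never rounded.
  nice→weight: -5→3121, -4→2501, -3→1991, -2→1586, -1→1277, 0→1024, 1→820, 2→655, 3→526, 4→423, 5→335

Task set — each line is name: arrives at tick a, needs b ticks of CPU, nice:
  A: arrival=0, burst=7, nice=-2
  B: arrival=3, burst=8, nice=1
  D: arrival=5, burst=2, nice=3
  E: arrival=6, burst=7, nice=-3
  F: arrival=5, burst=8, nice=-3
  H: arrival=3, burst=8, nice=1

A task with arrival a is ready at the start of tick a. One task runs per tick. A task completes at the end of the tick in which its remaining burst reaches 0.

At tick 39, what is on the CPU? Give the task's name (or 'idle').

t=0: vr[A=0] → run A
t=1: vr[A=512/793] → run A
t=2: vr[A=1024/793] → run A
t=3: vr[A=1536/793 B=1536/793 H=1536/793] → run A
t=4: vr[A=2048/793 B=1536/793 H=1536/793] → run B
t=5: vr[A=2048/793 B=517888/162565 D=1536/793 F=1536/793 H=1536/793] → run D
t=6: vr[A=2048/793 B=517888/162565 D=809984/208559 E=1536/793 F=1536/793 H=1536/793] → run E
t=7: vr[A=2048/793 B=517888/162565 D=809984/208559 E=3870208/1578863 F=1536/793 H=1536/793] → run F
t=8: vr[A=2048/793 B=517888/162565 D=809984/208559 E=3870208/1578863 F=3870208/1578863 H=1536/793] → run H
t=9: vr[A=2048/793 B=517888/162565 D=809984/208559 E=3870208/1578863 F=3870208/1578863 H=517888/162565] → run E
t=10: vr[A=2048/793 B=517888/162565 D=809984/208559 E=4682240/1578863 F=3870208/1578863 H=517888/162565] → run F
t=11: vr[A=2048/793 B=517888/162565 D=809984/208559 E=4682240/1578863 F=4682240/1578863 H=517888/162565] → run A
t=12: vr[A=2560/793 B=517888/162565 D=809984/208559 E=4682240/1578863 F=4682240/1578863 H=517888/162565] → run E
t=13: vr[A=2560/793 B=517888/162565 D=809984/208559 E=5494272/1578863 F=4682240/1578863 H=517888/162565] → run F
t=14: vr[A=2560/793 B=517888/162565 D=809984/208559 E=5494272/1578863 F=5494272/1578863 H=517888/162565] → run B
t=15: vr[A=2560/793 B=720896/162565 D=809984/208559 E=5494272/1578863 F=5494272/1578863 H=517888/162565] → run H
t=16: vr[A=2560/793 B=720896/162565 D=809984/208559 E=5494272/1578863 F=5494272/1578863 H=720896/162565] → run A
t=17: vr[A=3072/793 B=720896/162565 D=809984/208559 E=5494272/1578863 F=5494272/1578863 H=720896/162565] → run E
t=18: vr[A=3072/793 B=720896/162565 D=809984/208559 E=6306304/1578863 F=5494272/1578863 H=720896/162565] → run F
t=19: vr[A=3072/793 B=720896/162565 D=809984/208559 E=6306304/1578863 F=6306304/1578863 H=720896/162565] → run A
t=20: vr[B=720896/162565 D=809984/208559 E=6306304/1578863 F=6306304/1578863 H=720896/162565] → run D
t=21: vr[B=720896/162565 E=6306304/1578863 F=6306304/1578863 H=720896/162565] → run E
t=22: vr[B=720896/162565 E=7118336/1578863 F=6306304/1578863 H=720896/162565] → run F
t=23: vr[B=720896/162565 E=7118336/1578863 F=7118336/1578863 H=720896/162565] → run B
t=24: vr[B=923904/162565 E=7118336/1578863 F=7118336/1578863 H=720896/162565] → run H
t=25: vr[B=923904/162565 E=7118336/1578863 F=7118336/1578863 H=923904/162565] → run E
t=26: vr[B=923904/162565 E=7930368/1578863 F=7118336/1578863 H=923904/162565] → run F
t=27: vr[B=923904/162565 E=7930368/1578863 F=7930368/1578863 H=923904/162565] → run E
t=28: vr[B=923904/162565 F=7930368/1578863 H=923904/162565] → run F
t=29: vr[B=923904/162565 F=8742400/1578863 H=923904/162565] → run F
t=30: vr[B=923904/162565 H=923904/162565] → run B
t=31: vr[B=1126912/162565 H=923904/162565] → run H
t=32: vr[B=1126912/162565 H=1126912/162565] → run B
t=33: vr[B=265984/32513 H=1126912/162565] → run H
t=34: vr[B=265984/32513 H=265984/32513] → run B
t=35: vr[B=1532928/162565 H=265984/32513] → run H
t=36: vr[B=1532928/162565 H=1532928/162565] → run B
t=37: vr[B=1735936/162565 H=1532928/162565] → run H
t=38: vr[B=1735936/162565 H=1735936/162565] → run B
t=39: vr[H=1735936/162565] → run H
t=40: (idle)
t=41: (idle)
t=42: (idle)
t=43: (idle)
t=44: (idle)
t=45: (idle)

running at tick 39 = H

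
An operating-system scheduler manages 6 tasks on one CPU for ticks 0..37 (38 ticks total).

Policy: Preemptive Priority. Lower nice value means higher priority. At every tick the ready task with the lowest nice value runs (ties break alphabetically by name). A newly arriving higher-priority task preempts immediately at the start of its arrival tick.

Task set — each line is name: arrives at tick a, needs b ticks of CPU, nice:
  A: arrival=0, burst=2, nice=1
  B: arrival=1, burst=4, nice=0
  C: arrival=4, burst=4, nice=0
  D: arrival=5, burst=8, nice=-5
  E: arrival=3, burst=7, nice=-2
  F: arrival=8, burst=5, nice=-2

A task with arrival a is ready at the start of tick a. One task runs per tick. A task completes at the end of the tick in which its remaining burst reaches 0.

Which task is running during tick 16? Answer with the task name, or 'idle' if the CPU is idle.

running at tick 16 = E

t=0: ready={A} → run A
t=1: ready={A,B} → run B
t=2: ready={A,B} → run B
t=3: ready={A,B,E} → run E
t=4: ready={A,B,C,E} → run E
t=5: ready={A,B,C,D,E} → run D
t=6: ready={A,B,C,D,E} → run D
t=7: ready={A,B,C,D,E} → run D
t=8: ready={A,B,C,D,E,F} → run D
t=9: ready={A,B,C,D,E,F} → run D
t=10: ready={A,B,C,D,E,F} → run D
t=11: ready={A,B,C,D,E,F} → run D
t=12: ready={A,B,C,D,E,F} → run D
t=13: ready={A,B,C,E,F} → run E
t=14: ready={A,B,C,E,F} → run E
t=15: ready={A,B,C,E,F} → run E
t=16: ready={A,B,C,E,F} → run E
t=17: ready={A,B,C,E,F} → run E
t=18: ready={A,B,C,F} → run F
t=19: ready={A,B,C,F} → run F
t=20: ready={A,B,C,F} → run F
t=21: ready={A,B,C,F} → run F
t=22: ready={A,B,C,F} → run F
t=23: ready={A,B,C} → run B
t=24: ready={A,B,C} → run B
t=25: ready={A,C} → run C
t=26: ready={A,C} → run C
t=27: ready={A,C} → run C
t=28: ready={A,C} → run C
t=29: ready={A} → run A
t=30: (idle)
t=31: (idle)
t=32: (idle)
t=33: (idle)
t=34: (idle)
t=35: (idle)
t=36: (idle)
t=37: (idle)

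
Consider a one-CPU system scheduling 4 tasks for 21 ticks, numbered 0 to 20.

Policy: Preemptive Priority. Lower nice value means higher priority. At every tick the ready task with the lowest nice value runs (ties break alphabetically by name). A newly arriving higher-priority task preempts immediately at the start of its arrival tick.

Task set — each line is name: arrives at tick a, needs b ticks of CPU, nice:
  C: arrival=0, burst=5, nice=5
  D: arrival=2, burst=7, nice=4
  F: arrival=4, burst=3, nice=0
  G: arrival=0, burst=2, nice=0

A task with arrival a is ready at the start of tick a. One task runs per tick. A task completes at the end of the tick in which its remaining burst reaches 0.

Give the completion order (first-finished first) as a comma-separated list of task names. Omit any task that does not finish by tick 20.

t=0: ready={C,G} → run G
t=1: ready={C,G} → run G
t=2: ready={C,D} → run D
t=3: ready={C,D} → run D
t=4: ready={C,D,F} → run F
t=5: ready={C,D,F} → run F
t=6: ready={C,D,F} → run F
t=7: ready={C,D} → run D
t=8: ready={C,D} → run D
t=9: ready={C,D} → run D
t=10: ready={C,D} → run D
t=11: ready={C,D} → run D
t=12: ready={C} → run C
t=13: ready={C} → run C
t=14: ready={C} → run C
t=15: ready={C} → run C
t=16: ready={C} → run C
t=17: (idle)
t=18: (idle)
t=19: (idle)
t=20: (idle)

completion order = G, F, D, C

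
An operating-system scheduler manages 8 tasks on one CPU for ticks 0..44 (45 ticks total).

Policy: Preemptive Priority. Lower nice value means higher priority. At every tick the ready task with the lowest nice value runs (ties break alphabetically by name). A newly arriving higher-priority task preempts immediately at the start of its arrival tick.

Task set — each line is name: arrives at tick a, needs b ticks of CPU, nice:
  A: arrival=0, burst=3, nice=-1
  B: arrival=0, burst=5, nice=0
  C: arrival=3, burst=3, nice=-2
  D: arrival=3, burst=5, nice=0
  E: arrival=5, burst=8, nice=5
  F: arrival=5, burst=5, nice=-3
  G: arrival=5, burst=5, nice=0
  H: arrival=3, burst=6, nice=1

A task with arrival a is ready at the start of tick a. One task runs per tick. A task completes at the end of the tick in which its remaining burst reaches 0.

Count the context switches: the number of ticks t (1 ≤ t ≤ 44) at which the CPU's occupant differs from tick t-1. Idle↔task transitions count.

context switches = 9

t=0: ready={A,B} → run A
t=1: ready={A,B} → run A
t=2: ready={A,B} → run A
t=3: ready={B,C,D,H} → run C
t=4: ready={B,C,D,H} → run C
t=5: ready={B,C,D,E,F,G,H} → run F
t=6: ready={B,C,D,E,F,G,H} → run F
t=7: ready={B,C,D,E,F,G,H} → run F
t=8: ready={B,C,D,E,F,G,H} → run F
t=9: ready={B,C,D,E,F,G,H} → run F
t=10: ready={B,C,D,E,G,H} → run C
t=11: ready={B,D,E,G,H} → run B
t=12: ready={B,D,E,G,H} → run B
t=13: ready={B,D,E,G,H} → run B
t=14: ready={B,D,E,G,H} → run B
t=15: ready={B,D,E,G,H} → run B
t=16: ready={D,E,G,H} → run D
t=17: ready={D,E,G,H} → run D
t=18: ready={D,E,G,H} → run D
t=19: ready={D,E,G,H} → run D
t=20: ready={D,E,G,H} → run D
t=21: ready={E,G,H} → run G
t=22: ready={E,G,H} → run G
t=23: ready={E,G,H} → run G
t=24: ready={E,G,H} → run G
t=25: ready={E,G,H} → run G
t=26: ready={E,H} → run H
t=27: ready={E,H} → run H
t=28: ready={E,H} → run H
t=29: ready={E,H} → run H
t=30: ready={E,H} → run H
t=31: ready={E,H} → run H
t=32: ready={E} → run E
t=33: ready={E} → run E
t=34: ready={E} → run E
t=35: ready={E} → run E
t=36: ready={E} → run E
t=37: ready={E} → run E
t=38: ready={E} → run E
t=39: ready={E} → run E
t=40: (idle)
t=41: (idle)
t=42: (idle)
t=43: (idle)
t=44: (idle)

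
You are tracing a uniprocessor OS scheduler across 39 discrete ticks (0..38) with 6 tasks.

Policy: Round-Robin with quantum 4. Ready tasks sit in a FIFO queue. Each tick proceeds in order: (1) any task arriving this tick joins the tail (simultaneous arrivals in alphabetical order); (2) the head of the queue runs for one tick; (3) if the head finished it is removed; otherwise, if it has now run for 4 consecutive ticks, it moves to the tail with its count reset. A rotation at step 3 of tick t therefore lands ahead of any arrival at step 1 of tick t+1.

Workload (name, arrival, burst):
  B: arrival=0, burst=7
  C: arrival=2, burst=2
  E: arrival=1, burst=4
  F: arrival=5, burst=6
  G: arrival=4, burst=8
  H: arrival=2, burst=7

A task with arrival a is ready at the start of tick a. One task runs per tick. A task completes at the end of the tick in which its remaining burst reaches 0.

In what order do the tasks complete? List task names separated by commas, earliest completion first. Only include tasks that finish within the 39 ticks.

t=0: queue=[B] q_used=0 → run B
t=1: queue=[B,E] q_used=1 → run B
t=2: queue=[B,E,C,H] q_used=2 → run B
t=3: queue=[B,E,C,H] q_used=3 → run B
t=4: queue=[E,C,H,B,G] q_used=0 → run E
t=5: queue=[E,C,H,B,G,F] q_used=1 → run E
t=6: queue=[E,C,H,B,G,F] q_used=2 → run E
t=7: queue=[E,C,H,B,G,F] q_used=3 → run E
t=8: queue=[C,H,B,G,F] q_used=0 → run C
t=9: queue=[C,H,B,G,F] q_used=1 → run C
t=10: queue=[H,B,G,F] q_used=0 → run H
t=11: queue=[H,B,G,F] q_used=1 → run H
t=12: queue=[H,B,G,F] q_used=2 → run H
t=13: queue=[H,B,G,F] q_used=3 → run H
t=14: queue=[B,G,F,H] q_used=0 → run B
t=15: queue=[B,G,F,H] q_used=1 → run B
t=16: queue=[B,G,F,H] q_used=2 → run B
t=17: queue=[G,F,H] q_used=0 → run G
t=18: queue=[G,F,H] q_used=1 → run G
t=19: queue=[G,F,H] q_used=2 → run G
t=20: queue=[G,F,H] q_used=3 → run G
t=21: queue=[F,H,G] q_used=0 → run F
t=22: queue=[F,H,G] q_used=1 → run F
t=23: queue=[F,H,G] q_used=2 → run F
t=24: queue=[F,H,G] q_used=3 → run F
t=25: queue=[H,G,F] q_used=0 → run H
t=26: queue=[H,G,F] q_used=1 → run H
t=27: queue=[H,G,F] q_used=2 → run H
t=28: queue=[G,F] q_used=0 → run G
t=29: queue=[G,F] q_used=1 → run G
t=30: queue=[G,F] q_used=2 → run G
t=31: queue=[G,F] q_used=3 → run G
t=32: queue=[F] q_used=0 → run F
t=33: queue=[F] q_used=1 → run F
t=34: (idle)
t=35: (idle)
t=36: (idle)
t=37: (idle)
t=38: (idle)

completion order = E, C, B, H, G, F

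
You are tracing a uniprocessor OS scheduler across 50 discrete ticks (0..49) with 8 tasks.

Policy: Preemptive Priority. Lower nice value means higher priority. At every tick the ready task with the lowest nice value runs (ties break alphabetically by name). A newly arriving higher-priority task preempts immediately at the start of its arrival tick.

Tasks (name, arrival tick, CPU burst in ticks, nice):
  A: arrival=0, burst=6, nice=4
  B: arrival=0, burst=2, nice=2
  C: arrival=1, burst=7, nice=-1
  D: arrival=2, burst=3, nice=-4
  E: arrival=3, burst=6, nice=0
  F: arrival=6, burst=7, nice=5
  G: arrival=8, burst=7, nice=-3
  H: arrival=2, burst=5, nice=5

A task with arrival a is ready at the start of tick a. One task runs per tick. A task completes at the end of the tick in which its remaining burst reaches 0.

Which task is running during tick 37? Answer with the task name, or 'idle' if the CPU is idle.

running at tick 37 = F

t=0: ready={A,B} → run B
t=1: ready={A,B,C} → run C
t=2: ready={A,B,C,D,H} → run D
t=3: ready={A,B,C,D,E,H} → run D
t=4: ready={A,B,C,D,E,H} → run D
t=5: ready={A,B,C,E,H} → run C
t=6: ready={A,B,C,E,F,H} → run C
t=7: ready={A,B,C,E,F,H} → run C
t=8: ready={A,B,C,E,F,G,H} → run G
t=9: ready={A,B,C,E,F,G,H} → run G
t=10: ready={A,B,C,E,F,G,H} → run G
t=11: ready={A,B,C,E,F,G,H} → run G
t=12: ready={A,B,C,E,F,G,H} → run G
t=13: ready={A,B,C,E,F,G,H} → run G
t=14: ready={A,B,C,E,F,G,H} → run G
t=15: ready={A,B,C,E,F,H} → run C
t=16: ready={A,B,C,E,F,H} → run C
t=17: ready={A,B,C,E,F,H} → run C
t=18: ready={A,B,E,F,H} → run E
t=19: ready={A,B,E,F,H} → run E
t=20: ready={A,B,E,F,H} → run E
t=21: ready={A,B,E,F,H} → run E
t=22: ready={A,B,E,F,H} → run E
t=23: ready={A,B,E,F,H} → run E
t=24: ready={A,B,F,H} → run B
t=25: ready={A,F,H} → run A
t=26: ready={A,F,H} → run A
t=27: ready={A,F,H} → run A
t=28: ready={A,F,H} → run A
t=29: ready={A,F,H} → run A
t=30: ready={A,F,H} → run A
t=31: ready={F,H} → run F
t=32: ready={F,H} → run F
t=33: ready={F,H} → run F
t=34: ready={F,H} → run F
t=35: ready={F,H} → run F
t=36: ready={F,H} → run F
t=37: ready={F,H} → run F
t=38: ready={H} → run H
t=39: ready={H} → run H
t=40: ready={H} → run H
t=41: ready={H} → run H
t=42: ready={H} → run H
t=43: (idle)
t=44: (idle)
t=45: (idle)
t=46: (idle)
t=47: (idle)
t=48: (idle)
t=49: (idle)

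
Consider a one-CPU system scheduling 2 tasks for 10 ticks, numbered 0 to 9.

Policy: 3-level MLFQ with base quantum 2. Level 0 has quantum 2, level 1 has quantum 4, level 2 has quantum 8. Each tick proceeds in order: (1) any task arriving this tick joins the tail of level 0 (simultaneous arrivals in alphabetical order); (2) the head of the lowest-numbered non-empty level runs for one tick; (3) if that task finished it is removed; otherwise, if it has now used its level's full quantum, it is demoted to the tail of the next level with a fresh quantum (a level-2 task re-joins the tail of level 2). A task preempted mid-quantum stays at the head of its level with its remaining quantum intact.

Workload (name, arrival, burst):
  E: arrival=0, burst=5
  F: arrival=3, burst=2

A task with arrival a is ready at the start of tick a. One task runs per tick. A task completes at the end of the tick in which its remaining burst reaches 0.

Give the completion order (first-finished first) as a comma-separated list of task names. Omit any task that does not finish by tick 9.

completion order = F, E

t=0: L0/L1/L2 = E/-/- → run E
t=1: L0/L1/L2 = E/-/- → run E
t=2: L0/L1/L2 = -/E/- → run E
t=3: L0/L1/L2 = F/E/- → run F
t=4: L0/L1/L2 = F/E/- → run F
t=5: L0/L1/L2 = -/E/- → run E
t=6: L0/L1/L2 = -/E/- → run E
t=7: (idle)
t=8: (idle)
t=9: (idle)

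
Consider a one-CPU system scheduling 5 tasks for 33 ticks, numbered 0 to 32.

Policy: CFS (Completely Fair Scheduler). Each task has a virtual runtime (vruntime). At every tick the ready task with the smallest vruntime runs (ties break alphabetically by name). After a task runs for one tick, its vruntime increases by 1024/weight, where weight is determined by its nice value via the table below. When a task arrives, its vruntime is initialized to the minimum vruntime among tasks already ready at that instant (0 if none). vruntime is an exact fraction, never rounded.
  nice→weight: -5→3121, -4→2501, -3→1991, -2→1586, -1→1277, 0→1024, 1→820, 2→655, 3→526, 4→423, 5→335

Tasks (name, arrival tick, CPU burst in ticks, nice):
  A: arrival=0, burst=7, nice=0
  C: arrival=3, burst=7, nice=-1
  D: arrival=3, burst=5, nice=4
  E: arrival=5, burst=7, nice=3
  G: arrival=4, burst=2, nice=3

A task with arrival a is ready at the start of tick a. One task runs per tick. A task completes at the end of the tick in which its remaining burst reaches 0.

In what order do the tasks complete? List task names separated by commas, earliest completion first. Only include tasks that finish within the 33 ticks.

t=0: vr[A=0] → run A
t=1: vr[A=1] → run A
t=2: vr[A=2] → run A
t=3: vr[A=3 C=3 D=3] → run A
t=4: vr[A=4 C=3 D=3 G=3] → run C
t=5: vr[A=4 C=4855/1277 D=3 E=3 G=3] → run D
t=6: vr[A=4 C=4855/1277 D=2293/423 E=3 G=3] → run E
t=7: vr[A=4 C=4855/1277 D=2293/423 E=1301/263 G=3] → run G
t=8: vr[A=4 C=4855/1277 D=2293/423 E=1301/263 G=1301/263] → run C
t=9: vr[A=4 C=5879/1277 D=2293/423 E=1301/263 G=1301/263] → run A
t=10: vr[A=5 C=5879/1277 D=2293/423 E=1301/263 G=1301/263] → run C
t=11: vr[A=5 C=6903/1277 D=2293/423 E=1301/263 G=1301/263] → run E
t=12: vr[A=5 C=6903/1277 D=2293/423 E=1813/263 G=1301/263] → run G
t=13: vr[A=5 C=6903/1277 D=2293/423 E=1813/263] → run A
t=14: vr[A=6 C=6903/1277 D=2293/423 E=1813/263] → run C
t=15: vr[A=6 C=7927/1277 D=2293/423 E=1813/263] → run D
t=16: vr[A=6 C=7927/1277 D=3317/423 E=1813/263] → run A
t=17: vr[C=7927/1277 D=3317/423 E=1813/263] → run C
t=18: vr[C=8951/1277 D=3317/423 E=1813/263] → run E
t=19: vr[C=8951/1277 D=3317/423 E=2325/263] → run C
t=20: vr[C=9975/1277 D=3317/423 E=2325/263] → run C
t=21: vr[D=3317/423 E=2325/263] → run D
t=22: vr[D=1447/141 E=2325/263] → run E
t=23: vr[D=1447/141 E=2837/263] → run D
t=24: vr[D=5365/423 E=2837/263] → run E
t=25: vr[D=5365/423 E=3349/263] → run D
t=26: vr[E=3349/263] → run E
t=27: vr[E=3861/263] → run E
t=28: (idle)
t=29: (idle)
t=30: (idle)
t=31: (idle)
t=32: (idle)

completion order = G, A, C, D, E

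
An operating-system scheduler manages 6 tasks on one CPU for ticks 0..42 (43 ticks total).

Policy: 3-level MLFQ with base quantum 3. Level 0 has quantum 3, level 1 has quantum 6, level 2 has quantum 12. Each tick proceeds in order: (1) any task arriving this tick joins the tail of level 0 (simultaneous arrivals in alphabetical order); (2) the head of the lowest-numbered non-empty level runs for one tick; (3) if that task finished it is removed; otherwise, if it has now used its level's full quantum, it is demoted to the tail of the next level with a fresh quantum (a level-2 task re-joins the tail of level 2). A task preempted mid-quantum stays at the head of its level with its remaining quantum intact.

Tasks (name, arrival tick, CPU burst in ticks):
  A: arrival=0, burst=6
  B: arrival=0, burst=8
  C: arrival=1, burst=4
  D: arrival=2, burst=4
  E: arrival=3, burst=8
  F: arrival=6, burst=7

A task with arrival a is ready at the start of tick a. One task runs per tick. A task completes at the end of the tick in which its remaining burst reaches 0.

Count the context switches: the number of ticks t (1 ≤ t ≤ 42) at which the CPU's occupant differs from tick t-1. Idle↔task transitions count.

t=0: L0/L1/L2 = AB/-/- → run A
t=1: L0/L1/L2 = ABC/-/- → run A
t=2: L0/L1/L2 = ABCD/-/- → run A
t=3: L0/L1/L2 = BCDE/A/- → run B
t=4: L0/L1/L2 = BCDE/A/- → run B
t=5: L0/L1/L2 = BCDE/A/- → run B
t=6: L0/L1/L2 = CDEF/AB/- → run C
t=7: L0/L1/L2 = CDEF/AB/- → run C
t=8: L0/L1/L2 = CDEF/AB/- → run C
t=9: L0/L1/L2 = DEF/ABC/- → run D
t=10: L0/L1/L2 = DEF/ABC/- → run D
t=11: L0/L1/L2 = DEF/ABC/- → run D
t=12: L0/L1/L2 = EF/ABCD/- → run E
t=13: L0/L1/L2 = EF/ABCD/- → run E
t=14: L0/L1/L2 = EF/ABCD/- → run E
t=15: L0/L1/L2 = F/ABCDE/- → run F
t=16: L0/L1/L2 = F/ABCDE/- → run F
t=17: L0/L1/L2 = F/ABCDE/- → run F
t=18: L0/L1/L2 = -/ABCDEF/- → run A
t=19: L0/L1/L2 = -/ABCDEF/- → run A
t=20: L0/L1/L2 = -/ABCDEF/- → run A
t=21: L0/L1/L2 = -/BCDEF/- → run B
t=22: L0/L1/L2 = -/BCDEF/- → run B
t=23: L0/L1/L2 = -/BCDEF/- → run B
t=24: L0/L1/L2 = -/BCDEF/- → run B
t=25: L0/L1/L2 = -/BCDEF/- → run B
t=26: L0/L1/L2 = -/CDEF/- → run C
t=27: L0/L1/L2 = -/DEF/- → run D
t=28: L0/L1/L2 = -/EF/- → run E
t=29: L0/L1/L2 = -/EF/- → run E
t=30: L0/L1/L2 = -/EF/- → run E
t=31: L0/L1/L2 = -/EF/- → run E
t=32: L0/L1/L2 = -/EF/- → run E
t=33: L0/L1/L2 = -/F/- → run F
t=34: L0/L1/L2 = -/F/- → run F
t=35: L0/L1/L2 = -/F/- → run F
t=36: L0/L1/L2 = -/F/- → run F
t=37: (idle)
t=38: (idle)
t=39: (idle)
t=40: (idle)
t=41: (idle)
t=42: (idle)

context switches = 12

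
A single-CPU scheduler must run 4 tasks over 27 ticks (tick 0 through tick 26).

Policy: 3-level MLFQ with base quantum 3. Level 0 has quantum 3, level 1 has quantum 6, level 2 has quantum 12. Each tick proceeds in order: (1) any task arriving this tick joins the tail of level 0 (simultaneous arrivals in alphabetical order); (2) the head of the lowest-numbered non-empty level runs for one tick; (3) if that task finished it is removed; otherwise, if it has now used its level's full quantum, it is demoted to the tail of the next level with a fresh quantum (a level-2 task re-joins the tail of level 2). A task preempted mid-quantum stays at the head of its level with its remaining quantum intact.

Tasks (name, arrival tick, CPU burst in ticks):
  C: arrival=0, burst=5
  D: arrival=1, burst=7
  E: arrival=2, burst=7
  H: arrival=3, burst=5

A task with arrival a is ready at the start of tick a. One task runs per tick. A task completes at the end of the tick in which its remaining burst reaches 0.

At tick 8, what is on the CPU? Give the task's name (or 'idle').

running at tick 8 = E

t=0: L0/L1/L2 = C/-/- → run C
t=1: L0/L1/L2 = CD/-/- → run C
t=2: L0/L1/L2 = CDE/-/- → run C
t=3: L0/L1/L2 = DEH/C/- → run D
t=4: L0/L1/L2 = DEH/C/- → run D
t=5: L0/L1/L2 = DEH/C/- → run D
t=6: L0/L1/L2 = EH/CD/- → run E
t=7: L0/L1/L2 = EH/CD/- → run E
t=8: L0/L1/L2 = EH/CD/- → run E
t=9: L0/L1/L2 = H/CDE/- → run H
t=10: L0/L1/L2 = H/CDE/- → run H
t=11: L0/L1/L2 = H/CDE/- → run H
t=12: L0/L1/L2 = -/CDEH/- → run C
t=13: L0/L1/L2 = -/CDEH/- → run C
t=14: L0/L1/L2 = -/DEH/- → run D
t=15: L0/L1/L2 = -/DEH/- → run D
t=16: L0/L1/L2 = -/DEH/- → run D
t=17: L0/L1/L2 = -/DEH/- → run D
t=18: L0/L1/L2 = -/EH/- → run E
t=19: L0/L1/L2 = -/EH/- → run E
t=20: L0/L1/L2 = -/EH/- → run E
t=21: L0/L1/L2 = -/EH/- → run E
t=22: L0/L1/L2 = -/H/- → run H
t=23: L0/L1/L2 = -/H/- → run H
t=24: (idle)
t=25: (idle)
t=26: (idle)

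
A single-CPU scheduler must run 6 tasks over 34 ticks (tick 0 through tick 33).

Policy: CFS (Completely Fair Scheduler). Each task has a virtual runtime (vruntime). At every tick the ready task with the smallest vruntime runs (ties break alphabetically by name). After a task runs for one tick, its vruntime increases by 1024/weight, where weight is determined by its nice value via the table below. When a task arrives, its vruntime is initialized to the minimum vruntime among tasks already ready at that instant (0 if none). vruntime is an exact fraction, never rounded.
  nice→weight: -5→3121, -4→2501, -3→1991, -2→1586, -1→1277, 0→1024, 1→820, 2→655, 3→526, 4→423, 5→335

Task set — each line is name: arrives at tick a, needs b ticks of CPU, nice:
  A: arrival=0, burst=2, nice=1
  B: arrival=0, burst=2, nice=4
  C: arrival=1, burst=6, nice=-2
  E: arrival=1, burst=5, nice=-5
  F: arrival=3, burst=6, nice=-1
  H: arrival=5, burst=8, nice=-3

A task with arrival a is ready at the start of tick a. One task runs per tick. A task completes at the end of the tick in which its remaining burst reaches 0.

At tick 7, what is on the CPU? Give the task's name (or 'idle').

t=0: vr[A=0 B=0] → run A
t=1: vr[A=256/205 B=0 C=0 E=0] → run B
t=2: vr[A=256/205 B=1024/423 C=0 E=0] → run C
t=3: vr[A=256/205 B=1024/423 C=512/793 E=0 F=0] → run E
t=4: vr[A=256/205 B=1024/423 C=512/793 E=1024/3121 F=0] → run F
t=5: vr[A=256/205 B=1024/423 C=512/793 E=1024/3121 F=1024/1277 H=1024/3121] → run E
t=6: vr[A=256/205 B=1024/423 C=512/793 E=2048/3121 F=1024/1277 H=1024/3121] → run H
t=7: vr[A=256/205 B=1024/423 C=512/793 E=2048/3121 F=1024/1277 H=5234688/6213911] → run C
t=8: vr[A=256/205 B=1024/423 C=1024/793 E=2048/3121 F=1024/1277 H=5234688/6213911] → run E
t=9: vr[A=256/205 B=1024/423 C=1024/793 E=3072/3121 F=1024/1277 H=5234688/6213911] → run F
t=10: vr[A=256/205 B=1024/423 C=1024/793 E=3072/3121 F=2048/1277 H=5234688/6213911] → run H
t=11: vr[A=256/205 B=1024/423 C=1024/793 E=3072/3121 F=2048/1277 H=8430592/6213911] → run E
t=12: vr[A=256/205 B=1024/423 C=1024/793 E=4096/3121 F=2048/1277 H=8430592/6213911] → run A
t=13: vr[B=1024/423 C=1024/793 E=4096/3121 F=2048/1277 H=8430592/6213911] → run C
t=14: vr[B=1024/423 C=1536/793 E=4096/3121 F=2048/1277 H=8430592/6213911] → run E
t=15: vr[B=1024/423 C=1536/793 F=2048/1277 H=8430592/6213911] → run H
t=16: vr[B=1024/423 C=1536/793 F=2048/1277 H=11626496/6213911] → run F
t=17: vr[B=1024/423 C=1536/793 F=3072/1277 H=11626496/6213911] → run H
t=18: vr[B=1024/423 C=1536/793 F=3072/1277 H=14822400/6213911] → run C
t=19: vr[B=1024/423 C=2048/793 F=3072/1277 H=14822400/6213911] → run H
t=20: vr[B=1024/423 C=2048/793 F=3072/1277 H=18018304/6213911] → run F
t=21: vr[B=1024/423 C=2048/793 F=4096/1277 H=18018304/6213911] → run B
t=22: vr[C=2048/793 F=4096/1277 H=18018304/6213911] → run C
t=23: vr[C=2560/793 F=4096/1277 H=18018304/6213911] → run H
t=24: vr[C=2560/793 F=4096/1277 H=21214208/6213911] → run F
t=25: vr[C=2560/793 F=5120/1277 H=21214208/6213911] → run C
t=26: vr[F=5120/1277 H=21214208/6213911] → run H
t=27: vr[F=5120/1277 H=24410112/6213911] → run H
t=28: vr[F=5120/1277] → run F
t=29: (idle)
t=30: (idle)
t=31: (idle)
t=32: (idle)
t=33: (idle)

running at tick 7 = C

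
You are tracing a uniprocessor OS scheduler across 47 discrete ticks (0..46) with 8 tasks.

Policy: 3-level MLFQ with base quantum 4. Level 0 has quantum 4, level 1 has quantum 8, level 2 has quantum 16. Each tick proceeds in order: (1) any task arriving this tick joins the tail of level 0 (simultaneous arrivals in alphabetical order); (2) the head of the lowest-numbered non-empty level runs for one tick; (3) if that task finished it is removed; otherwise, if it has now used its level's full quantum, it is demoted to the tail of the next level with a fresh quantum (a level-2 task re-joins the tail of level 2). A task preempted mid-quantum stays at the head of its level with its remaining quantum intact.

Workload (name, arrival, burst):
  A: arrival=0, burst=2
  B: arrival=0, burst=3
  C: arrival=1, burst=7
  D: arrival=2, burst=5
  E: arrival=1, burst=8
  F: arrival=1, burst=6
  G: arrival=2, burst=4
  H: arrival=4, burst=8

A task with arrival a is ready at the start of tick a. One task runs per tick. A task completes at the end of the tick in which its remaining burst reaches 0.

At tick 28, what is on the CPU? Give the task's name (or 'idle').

t=0: L0/L1/L2 = AB/-/- → run A
t=1: L0/L1/L2 = ABCEF/-/- → run A
t=2: L0/L1/L2 = BCEFDG/-/- → run B
t=3: L0/L1/L2 = BCEFDG/-/- → run B
t=4: L0/L1/L2 = BCEFDGH/-/- → run B
t=5: L0/L1/L2 = CEFDGH/-/- → run C
t=6: L0/L1/L2 = CEFDGH/-/- → run C
t=7: L0/L1/L2 = CEFDGH/-/- → run C
t=8: L0/L1/L2 = CEFDGH/-/- → run C
t=9: L0/L1/L2 = EFDGH/C/- → run E
t=10: L0/L1/L2 = EFDGH/C/- → run E
t=11: L0/L1/L2 = EFDGH/C/- → run E
t=12: L0/L1/L2 = EFDGH/C/- → run E
t=13: L0/L1/L2 = FDGH/CE/- → run F
t=14: L0/L1/L2 = FDGH/CE/- → run F
t=15: L0/L1/L2 = FDGH/CE/- → run F
t=16: L0/L1/L2 = FDGH/CE/- → run F
t=17: L0/L1/L2 = DGH/CEF/- → run D
t=18: L0/L1/L2 = DGH/CEF/- → run D
t=19: L0/L1/L2 = DGH/CEF/- → run D
t=20: L0/L1/L2 = DGH/CEF/- → run D
t=21: L0/L1/L2 = GH/CEFD/- → run G
t=22: L0/L1/L2 = GH/CEFD/- → run G
t=23: L0/L1/L2 = GH/CEFD/- → run G
t=24: L0/L1/L2 = GH/CEFD/- → run G
t=25: L0/L1/L2 = H/CEFD/- → run H
t=26: L0/L1/L2 = H/CEFD/- → run H
t=27: L0/L1/L2 = H/CEFD/- → run H
t=28: L0/L1/L2 = H/CEFD/- → run H
t=29: L0/L1/L2 = -/CEFDH/- → run C
t=30: L0/L1/L2 = -/CEFDH/- → run C
t=31: L0/L1/L2 = -/CEFDH/- → run C
t=32: L0/L1/L2 = -/EFDH/- → run E
t=33: L0/L1/L2 = -/EFDH/- → run E
t=34: L0/L1/L2 = -/EFDH/- → run E
t=35: L0/L1/L2 = -/EFDH/- → run E
t=36: L0/L1/L2 = -/FDH/- → run F
t=37: L0/L1/L2 = -/FDH/- → run F
t=38: L0/L1/L2 = -/DH/- → run D
t=39: L0/L1/L2 = -/H/- → run H
t=40: L0/L1/L2 = -/H/- → run H
t=41: L0/L1/L2 = -/H/- → run H
t=42: L0/L1/L2 = -/H/- → run H
t=43: (idle)
t=44: (idle)
t=45: (idle)
t=46: (idle)

running at tick 28 = H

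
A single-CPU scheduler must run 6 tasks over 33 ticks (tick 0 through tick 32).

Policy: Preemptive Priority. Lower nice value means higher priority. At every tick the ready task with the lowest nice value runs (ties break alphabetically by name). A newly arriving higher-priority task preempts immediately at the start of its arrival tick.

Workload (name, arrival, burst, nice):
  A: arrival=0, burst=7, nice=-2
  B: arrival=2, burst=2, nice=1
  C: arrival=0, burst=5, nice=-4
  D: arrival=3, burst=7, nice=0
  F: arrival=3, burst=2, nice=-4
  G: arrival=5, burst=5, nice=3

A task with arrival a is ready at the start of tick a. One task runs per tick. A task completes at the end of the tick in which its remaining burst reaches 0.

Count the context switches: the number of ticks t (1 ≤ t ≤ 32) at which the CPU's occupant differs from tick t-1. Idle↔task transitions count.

context switches = 6

t=0: ready={A,C} → run C
t=1: ready={A,C} → run C
t=2: ready={A,B,C} → run C
t=3: ready={A,B,C,D,F} → run C
t=4: ready={A,B,C,D,F} → run C
t=5: ready={A,B,D,F,G} → run F
t=6: ready={A,B,D,F,G} → run F
t=7: ready={A,B,D,G} → run A
t=8: ready={A,B,D,G} → run A
t=9: ready={A,B,D,G} → run A
t=10: ready={A,B,D,G} → run A
t=11: ready={A,B,D,G} → run A
t=12: ready={A,B,D,G} → run A
t=13: ready={A,B,D,G} → run A
t=14: ready={B,D,G} → run D
t=15: ready={B,D,G} → run D
t=16: ready={B,D,G} → run D
t=17: ready={B,D,G} → run D
t=18: ready={B,D,G} → run D
t=19: ready={B,D,G} → run D
t=20: ready={B,D,G} → run D
t=21: ready={B,G} → run B
t=22: ready={B,G} → run B
t=23: ready={G} → run G
t=24: ready={G} → run G
t=25: ready={G} → run G
t=26: ready={G} → run G
t=27: ready={G} → run G
t=28: (idle)
t=29: (idle)
t=30: (idle)
t=31: (idle)
t=32: (idle)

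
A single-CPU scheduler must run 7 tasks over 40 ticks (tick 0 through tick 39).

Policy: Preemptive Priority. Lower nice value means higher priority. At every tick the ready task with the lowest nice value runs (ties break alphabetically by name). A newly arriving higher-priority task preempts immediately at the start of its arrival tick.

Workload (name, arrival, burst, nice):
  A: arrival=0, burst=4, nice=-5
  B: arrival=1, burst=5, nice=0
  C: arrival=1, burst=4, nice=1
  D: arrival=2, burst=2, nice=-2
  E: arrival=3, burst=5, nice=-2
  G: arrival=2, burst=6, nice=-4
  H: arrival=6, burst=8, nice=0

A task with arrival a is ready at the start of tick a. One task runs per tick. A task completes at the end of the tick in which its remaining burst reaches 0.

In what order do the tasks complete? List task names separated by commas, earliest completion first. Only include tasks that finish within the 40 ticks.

completion order = A, G, D, E, B, H, C

t=0: ready={A} → run A
t=1: ready={A,B,C} → run A
t=2: ready={A,B,C,D,G} → run A
t=3: ready={A,B,C,D,E,G} → run A
t=4: ready={B,C,D,E,G} → run G
t=5: ready={B,C,D,E,G} → run G
t=6: ready={B,C,D,E,G,H} → run G
t=7: ready={B,C,D,E,G,H} → run G
t=8: ready={B,C,D,E,G,H} → run G
t=9: ready={B,C,D,E,G,H} → run G
t=10: ready={B,C,D,E,H} → run D
t=11: ready={B,C,D,E,H} → run D
t=12: ready={B,C,E,H} → run E
t=13: ready={B,C,E,H} → run E
t=14: ready={B,C,E,H} → run E
t=15: ready={B,C,E,H} → run E
t=16: ready={B,C,E,H} → run E
t=17: ready={B,C,H} → run B
t=18: ready={B,C,H} → run B
t=19: ready={B,C,H} → run B
t=20: ready={B,C,H} → run B
t=21: ready={B,C,H} → run B
t=22: ready={C,H} → run H
t=23: ready={C,H} → run H
t=24: ready={C,H} → run H
t=25: ready={C,H} → run H
t=26: ready={C,H} → run H
t=27: ready={C,H} → run H
t=28: ready={C,H} → run H
t=29: ready={C,H} → run H
t=30: ready={C} → run C
t=31: ready={C} → run C
t=32: ready={C} → run C
t=33: ready={C} → run C
t=34: (idle)
t=35: (idle)
t=36: (idle)
t=37: (idle)
t=38: (idle)
t=39: (idle)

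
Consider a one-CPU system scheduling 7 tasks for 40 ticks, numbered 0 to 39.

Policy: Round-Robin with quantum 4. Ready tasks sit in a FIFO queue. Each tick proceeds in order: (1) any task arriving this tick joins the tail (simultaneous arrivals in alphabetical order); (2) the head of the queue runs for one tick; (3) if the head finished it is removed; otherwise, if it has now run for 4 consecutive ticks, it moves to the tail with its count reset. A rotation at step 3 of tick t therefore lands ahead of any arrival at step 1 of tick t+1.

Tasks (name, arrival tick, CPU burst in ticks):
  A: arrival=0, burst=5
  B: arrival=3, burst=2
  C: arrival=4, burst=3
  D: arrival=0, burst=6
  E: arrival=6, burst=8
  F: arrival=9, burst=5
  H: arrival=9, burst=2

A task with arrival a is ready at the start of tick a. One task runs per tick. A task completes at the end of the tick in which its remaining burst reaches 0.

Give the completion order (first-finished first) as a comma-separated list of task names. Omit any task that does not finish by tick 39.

t=0: queue=[A,D] q_used=0 → run A
t=1: queue=[A,D] q_used=1 → run A
t=2: queue=[A,D] q_used=2 → run A
t=3: queue=[A,D,B] q_used=3 → run A
t=4: queue=[D,B,A,C] q_used=0 → run D
t=5: queue=[D,B,A,C] q_used=1 → run D
t=6: queue=[D,B,A,C,E] q_used=2 → run D
t=7: queue=[D,B,A,C,E] q_used=3 → run D
t=8: queue=[B,A,C,E,D] q_used=0 → run B
t=9: queue=[B,A,C,E,D,F,H] q_used=1 → run B
t=10: queue=[A,C,E,D,F,H] q_used=0 → run A
t=11: queue=[C,E,D,F,H] q_used=0 → run C
t=12: queue=[C,E,D,F,H] q_used=1 → run C
t=13: queue=[C,E,D,F,H] q_used=2 → run C
t=14: queue=[E,D,F,H] q_used=0 → run E
t=15: queue=[E,D,F,H] q_used=1 → run E
t=16: queue=[E,D,F,H] q_used=2 → run E
t=17: queue=[E,D,F,H] q_used=3 → run E
t=18: queue=[D,F,H,E] q_used=0 → run D
t=19: queue=[D,F,H,E] q_used=1 → run D
t=20: queue=[F,H,E] q_used=0 → run F
t=21: queue=[F,H,E] q_used=1 → run F
t=22: queue=[F,H,E] q_used=2 → run F
t=23: queue=[F,H,E] q_used=3 → run F
t=24: queue=[H,E,F] q_used=0 → run H
t=25: queue=[H,E,F] q_used=1 → run H
t=26: queue=[E,F] q_used=0 → run E
t=27: queue=[E,F] q_used=1 → run E
t=28: queue=[E,F] q_used=2 → run E
t=29: queue=[E,F] q_used=3 → run E
t=30: queue=[F] q_used=0 → run F
t=31: (idle)
t=32: (idle)
t=33: (idle)
t=34: (idle)
t=35: (idle)
t=36: (idle)
t=37: (idle)
t=38: (idle)
t=39: (idle)

completion order = B, A, C, D, H, E, F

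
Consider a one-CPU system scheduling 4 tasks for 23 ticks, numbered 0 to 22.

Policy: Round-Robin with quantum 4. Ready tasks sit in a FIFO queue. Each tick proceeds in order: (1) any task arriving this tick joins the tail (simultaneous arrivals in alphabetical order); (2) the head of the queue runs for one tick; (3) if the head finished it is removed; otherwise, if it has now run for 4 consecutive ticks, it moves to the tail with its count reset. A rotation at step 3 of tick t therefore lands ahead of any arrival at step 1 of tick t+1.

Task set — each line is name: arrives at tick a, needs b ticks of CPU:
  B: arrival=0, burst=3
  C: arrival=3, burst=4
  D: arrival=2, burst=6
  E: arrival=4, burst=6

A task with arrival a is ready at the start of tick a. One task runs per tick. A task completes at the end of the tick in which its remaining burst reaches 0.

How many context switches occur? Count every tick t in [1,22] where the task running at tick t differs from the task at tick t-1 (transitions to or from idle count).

context switches = 6

t=0: queue=[B] q_used=0 → run B
t=1: queue=[B] q_used=1 → run B
t=2: queue=[B,D] q_used=2 → run B
t=3: queue=[D,C] q_used=0 → run D
t=4: queue=[D,C,E] q_used=1 → run D
t=5: queue=[D,C,E] q_used=2 → run D
t=6: queue=[D,C,E] q_used=3 → run D
t=7: queue=[C,E,D] q_used=0 → run C
t=8: queue=[C,E,D] q_used=1 → run C
t=9: queue=[C,E,D] q_used=2 → run C
t=10: queue=[C,E,D] q_used=3 → run C
t=11: queue=[E,D] q_used=0 → run E
t=12: queue=[E,D] q_used=1 → run E
t=13: queue=[E,D] q_used=2 → run E
t=14: queue=[E,D] q_used=3 → run E
t=15: queue=[D,E] q_used=0 → run D
t=16: queue=[D,E] q_used=1 → run D
t=17: queue=[E] q_used=0 → run E
t=18: queue=[E] q_used=1 → run E
t=19: (idle)
t=20: (idle)
t=21: (idle)
t=22: (idle)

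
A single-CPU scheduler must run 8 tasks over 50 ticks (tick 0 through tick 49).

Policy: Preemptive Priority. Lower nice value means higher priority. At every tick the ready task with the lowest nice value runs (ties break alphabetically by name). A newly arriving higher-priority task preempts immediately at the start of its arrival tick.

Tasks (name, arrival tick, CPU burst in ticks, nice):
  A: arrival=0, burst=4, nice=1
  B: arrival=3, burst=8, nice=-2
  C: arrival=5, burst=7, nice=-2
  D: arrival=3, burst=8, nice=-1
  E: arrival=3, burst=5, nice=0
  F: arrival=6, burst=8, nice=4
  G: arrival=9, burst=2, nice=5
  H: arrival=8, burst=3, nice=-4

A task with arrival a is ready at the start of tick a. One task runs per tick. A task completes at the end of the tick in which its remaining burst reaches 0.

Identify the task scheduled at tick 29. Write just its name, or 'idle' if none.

t=0: ready={A} → run A
t=1: ready={A} → run A
t=2: ready={A} → run A
t=3: ready={A,B,D,E} → run B
t=4: ready={A,B,D,E} → run B
t=5: ready={A,B,C,D,E} → run B
t=6: ready={A,B,C,D,E,F} → run B
t=7: ready={A,B,C,D,E,F} → run B
t=8: ready={A,B,C,D,E,F,H} → run H
t=9: ready={A,B,C,D,E,F,G,H} → run H
t=10: ready={A,B,C,D,E,F,G,H} → run H
t=11: ready={A,B,C,D,E,F,G} → run B
t=12: ready={A,B,C,D,E,F,G} → run B
t=13: ready={A,B,C,D,E,F,G} → run B
t=14: ready={A,C,D,E,F,G} → run C
t=15: ready={A,C,D,E,F,G} → run C
t=16: ready={A,C,D,E,F,G} → run C
t=17: ready={A,C,D,E,F,G} → run C
t=18: ready={A,C,D,E,F,G} → run C
t=19: ready={A,C,D,E,F,G} → run C
t=20: ready={A,C,D,E,F,G} → run C
t=21: ready={A,D,E,F,G} → run D
t=22: ready={A,D,E,F,G} → run D
t=23: ready={A,D,E,F,G} → run D
t=24: ready={A,D,E,F,G} → run D
t=25: ready={A,D,E,F,G} → run D
t=26: ready={A,D,E,F,G} → run D
t=27: ready={A,D,E,F,G} → run D
t=28: ready={A,D,E,F,G} → run D
t=29: ready={A,E,F,G} → run E
t=30: ready={A,E,F,G} → run E
t=31: ready={A,E,F,G} → run E
t=32: ready={A,E,F,G} → run E
t=33: ready={A,E,F,G} → run E
t=34: ready={A,F,G} → run A
t=35: ready={F,G} → run F
t=36: ready={F,G} → run F
t=37: ready={F,G} → run F
t=38: ready={F,G} → run F
t=39: ready={F,G} → run F
t=40: ready={F,G} → run F
t=41: ready={F,G} → run F
t=42: ready={F,G} → run F
t=43: ready={G} → run G
t=44: ready={G} → run G
t=45: (idle)
t=46: (idle)
t=47: (idle)
t=48: (idle)
t=49: (idle)

running at tick 29 = E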